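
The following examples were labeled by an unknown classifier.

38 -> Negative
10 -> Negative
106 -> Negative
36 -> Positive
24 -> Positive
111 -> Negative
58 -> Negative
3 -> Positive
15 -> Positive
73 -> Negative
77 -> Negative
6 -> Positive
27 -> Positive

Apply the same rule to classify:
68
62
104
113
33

The distinguishing property — multiple of 3 AND at most 36 — holds for all the 'Positive' cases and none of the 'Negative' cases.
Negative: 68, since 68 = 3·22 + 2, 68 > 36.
Negative: 62, since 62 = 3·20 + 2, 62 > 36.
Negative: 104, since 104 = 3·34 + 2, 104 > 36.
Negative: 113, since 113 = 3·37 + 2, 113 > 36.
Positive: 33, since 33 = 3·11, 33 ≤ 36.

Negative, Negative, Negative, Negative, Positive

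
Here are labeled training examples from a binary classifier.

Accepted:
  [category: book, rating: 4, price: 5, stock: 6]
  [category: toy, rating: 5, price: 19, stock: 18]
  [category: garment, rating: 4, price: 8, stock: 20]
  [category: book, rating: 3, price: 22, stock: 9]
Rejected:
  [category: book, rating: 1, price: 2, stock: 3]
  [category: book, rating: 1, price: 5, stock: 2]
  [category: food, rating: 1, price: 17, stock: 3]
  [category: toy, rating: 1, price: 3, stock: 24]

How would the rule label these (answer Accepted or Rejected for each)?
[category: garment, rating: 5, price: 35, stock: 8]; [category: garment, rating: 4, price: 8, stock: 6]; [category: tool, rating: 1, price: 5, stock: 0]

Accepted, Accepted, Rejected

'Accepted' ⟺ rating ≥ 3.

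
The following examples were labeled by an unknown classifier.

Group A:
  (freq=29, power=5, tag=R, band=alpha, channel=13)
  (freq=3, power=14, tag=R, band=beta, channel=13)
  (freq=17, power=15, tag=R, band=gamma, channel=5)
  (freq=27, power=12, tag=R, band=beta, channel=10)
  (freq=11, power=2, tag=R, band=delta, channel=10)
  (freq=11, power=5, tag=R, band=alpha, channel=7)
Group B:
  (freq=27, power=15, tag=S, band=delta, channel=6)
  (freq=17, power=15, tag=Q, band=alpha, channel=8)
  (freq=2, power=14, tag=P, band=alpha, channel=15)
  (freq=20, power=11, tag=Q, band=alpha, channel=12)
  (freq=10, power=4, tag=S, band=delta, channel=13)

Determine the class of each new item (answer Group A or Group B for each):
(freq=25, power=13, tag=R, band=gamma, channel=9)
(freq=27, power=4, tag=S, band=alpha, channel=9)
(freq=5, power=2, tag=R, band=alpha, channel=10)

Group A, Group B, Group A

'Group A' ⟺ tag is R.
(freq=25, power=13, tag=R, band=gamma, channel=9): Group A (tag is R).
(freq=27, power=4, tag=S, band=alpha, channel=9): Group B (tag is S).
(freq=5, power=2, tag=R, band=alpha, channel=10): Group A (tag is R).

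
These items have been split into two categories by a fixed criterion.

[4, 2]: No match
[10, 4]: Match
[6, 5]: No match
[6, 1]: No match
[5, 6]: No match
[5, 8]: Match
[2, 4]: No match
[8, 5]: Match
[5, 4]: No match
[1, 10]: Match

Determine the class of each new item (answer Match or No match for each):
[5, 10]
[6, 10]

The simplest hypothesis consistent with all the labels is: max ≥ 8.
[5, 10] → max 10 → Match. [6, 10] → max 10 → Match.

Match, Match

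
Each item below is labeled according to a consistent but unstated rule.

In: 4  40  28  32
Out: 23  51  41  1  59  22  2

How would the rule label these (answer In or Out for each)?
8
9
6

Every 'In' example satisfies: multiple of 4. None of the 'Out' examples do.
In: 8, since 8 = 4·2. Out: 9, since 9 = 4·2 + 1. Out: 6, since 6 = 4·1 + 2.

In, Out, Out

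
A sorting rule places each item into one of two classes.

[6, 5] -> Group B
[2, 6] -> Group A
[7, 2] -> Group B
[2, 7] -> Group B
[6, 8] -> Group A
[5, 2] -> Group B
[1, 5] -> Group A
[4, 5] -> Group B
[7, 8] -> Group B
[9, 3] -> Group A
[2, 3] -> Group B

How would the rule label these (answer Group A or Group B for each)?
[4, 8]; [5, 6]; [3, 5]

Group A, Group B, Group A

Checking candidate rules against both groups, what survives is: sum is even.
[4, 8]: 4+8 = 12, passes → Group A.
[5, 6]: 5+6 = 11, lacks this property → Group B.
[3, 5]: 3+5 = 8, passes → Group A.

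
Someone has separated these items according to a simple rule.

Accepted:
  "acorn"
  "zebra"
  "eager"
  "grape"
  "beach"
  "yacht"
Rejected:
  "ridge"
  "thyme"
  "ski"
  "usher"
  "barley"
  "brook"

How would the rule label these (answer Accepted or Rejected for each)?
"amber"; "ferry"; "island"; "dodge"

Accepted, Rejected, Rejected, Rejected

The distinguishing property — odd length AND contains 'a' — holds for all the 'Accepted' cases and none of the 'Rejected' cases.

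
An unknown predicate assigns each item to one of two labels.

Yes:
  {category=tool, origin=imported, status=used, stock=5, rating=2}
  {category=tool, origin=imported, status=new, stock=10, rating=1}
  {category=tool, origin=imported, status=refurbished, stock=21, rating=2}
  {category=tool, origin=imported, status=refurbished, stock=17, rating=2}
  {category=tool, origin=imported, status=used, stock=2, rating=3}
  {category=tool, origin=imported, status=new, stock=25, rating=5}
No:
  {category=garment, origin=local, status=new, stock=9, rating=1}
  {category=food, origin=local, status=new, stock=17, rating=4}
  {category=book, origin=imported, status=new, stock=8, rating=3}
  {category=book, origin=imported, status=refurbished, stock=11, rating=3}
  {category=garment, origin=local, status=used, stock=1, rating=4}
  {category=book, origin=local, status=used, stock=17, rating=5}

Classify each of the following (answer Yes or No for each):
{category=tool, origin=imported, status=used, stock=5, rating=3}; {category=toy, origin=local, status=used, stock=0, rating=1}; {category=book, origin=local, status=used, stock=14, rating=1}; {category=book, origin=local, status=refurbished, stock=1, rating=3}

The classifier is using: category is tool.
{category=tool, origin=imported, status=used, stock=5, rating=3}: category is tool — checks out, so Yes.
{category=toy, origin=local, status=used, stock=0, rating=1}: category is toy — fails this test, so No.
{category=book, origin=local, status=used, stock=14, rating=1}: category is book — fails this test, so No.
{category=book, origin=local, status=refurbished, stock=1, rating=3}: category is book — fails this test, so No.

Yes, No, No, No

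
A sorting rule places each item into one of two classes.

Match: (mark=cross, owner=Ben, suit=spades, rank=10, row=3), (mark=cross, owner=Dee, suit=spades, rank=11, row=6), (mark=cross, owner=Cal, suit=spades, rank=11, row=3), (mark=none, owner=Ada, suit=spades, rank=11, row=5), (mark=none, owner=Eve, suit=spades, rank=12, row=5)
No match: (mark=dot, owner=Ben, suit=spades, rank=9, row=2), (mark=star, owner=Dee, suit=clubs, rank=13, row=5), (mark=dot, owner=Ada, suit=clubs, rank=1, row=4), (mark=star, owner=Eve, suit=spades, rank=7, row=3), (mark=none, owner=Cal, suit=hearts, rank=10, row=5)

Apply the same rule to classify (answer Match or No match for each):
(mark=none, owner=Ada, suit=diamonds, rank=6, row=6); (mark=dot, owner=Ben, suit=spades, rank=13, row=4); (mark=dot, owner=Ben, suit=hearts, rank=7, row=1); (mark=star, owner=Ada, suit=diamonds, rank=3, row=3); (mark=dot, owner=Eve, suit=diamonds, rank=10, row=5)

The rule appears to be: suit is spades AND rank ≥ 10.
(mark=none, owner=Ada, suit=diamonds, rank=6, row=6) → suit is diamonds, rank = 6 → No match.
(mark=dot, owner=Ben, suit=spades, rank=13, row=4) → suit is spades, rank = 13 → Match.
(mark=dot, owner=Ben, suit=hearts, rank=7, row=1) → suit is hearts, rank = 7 → No match.
(mark=star, owner=Ada, suit=diamonds, rank=3, row=3) → suit is diamonds, rank = 3 → No match.
(mark=dot, owner=Eve, suit=diamonds, rank=10, row=5) → suit is diamonds, rank = 10 → No match.

No match, Match, No match, No match, No match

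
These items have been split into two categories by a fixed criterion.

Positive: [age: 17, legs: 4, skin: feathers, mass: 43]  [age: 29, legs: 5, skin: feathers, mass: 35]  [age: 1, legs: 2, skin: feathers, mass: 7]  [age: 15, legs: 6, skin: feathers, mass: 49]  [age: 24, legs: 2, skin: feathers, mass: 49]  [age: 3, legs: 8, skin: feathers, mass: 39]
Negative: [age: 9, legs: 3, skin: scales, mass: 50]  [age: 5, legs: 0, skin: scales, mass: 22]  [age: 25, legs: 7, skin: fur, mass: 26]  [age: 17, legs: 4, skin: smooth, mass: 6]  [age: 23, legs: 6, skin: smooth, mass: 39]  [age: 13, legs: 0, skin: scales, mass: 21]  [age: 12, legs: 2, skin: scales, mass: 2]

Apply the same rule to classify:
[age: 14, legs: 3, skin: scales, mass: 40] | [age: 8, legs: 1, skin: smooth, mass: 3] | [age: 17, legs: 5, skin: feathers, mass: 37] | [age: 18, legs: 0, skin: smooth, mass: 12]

Negative, Negative, Positive, Negative

A rule that fits every label: skin is feathers — true of each 'Positive' example, false of each 'Negative' one.
[age: 14, legs: 3, skin: scales, mass: 40] — skin is scales, hence Negative.
[age: 8, legs: 1, skin: smooth, mass: 3] — skin is smooth, hence Negative.
[age: 17, legs: 5, skin: feathers, mass: 37] — skin is feathers, hence Positive.
[age: 18, legs: 0, skin: smooth, mass: 12] — skin is smooth, hence Negative.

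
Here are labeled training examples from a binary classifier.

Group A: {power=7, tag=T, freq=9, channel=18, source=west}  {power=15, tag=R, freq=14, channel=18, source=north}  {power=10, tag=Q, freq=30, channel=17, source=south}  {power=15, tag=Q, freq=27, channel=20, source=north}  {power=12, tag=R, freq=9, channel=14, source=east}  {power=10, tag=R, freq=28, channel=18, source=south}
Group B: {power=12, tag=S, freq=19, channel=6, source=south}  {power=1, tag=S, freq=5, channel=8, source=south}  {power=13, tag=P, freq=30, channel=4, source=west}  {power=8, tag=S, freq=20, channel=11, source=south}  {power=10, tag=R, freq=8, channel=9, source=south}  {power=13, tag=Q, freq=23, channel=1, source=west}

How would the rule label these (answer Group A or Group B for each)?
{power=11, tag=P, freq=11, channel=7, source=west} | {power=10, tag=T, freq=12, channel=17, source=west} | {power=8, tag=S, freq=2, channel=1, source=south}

Group B, Group A, Group B

The simplest hypothesis consistent with all the labels is: channel ≥ 14.
{power=11, tag=P, freq=11, channel=7, source=west} → channel = 7 → Group B. {power=10, tag=T, freq=12, channel=17, source=west} → channel = 17 → Group A. {power=8, tag=S, freq=2, channel=1, source=south} → channel = 1 → Group B.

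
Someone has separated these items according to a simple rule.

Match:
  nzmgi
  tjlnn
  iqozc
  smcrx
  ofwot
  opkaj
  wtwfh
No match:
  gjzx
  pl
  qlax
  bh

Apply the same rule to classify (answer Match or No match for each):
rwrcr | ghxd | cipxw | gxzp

The pattern is that an item is 'Match' exactly when: odd length.
rwrcr → length 5 → Match.
ghxd → length 4 → No match.
cipxw → length 5 → Match.
gxzp → length 4 → No match.

Match, No match, Match, No match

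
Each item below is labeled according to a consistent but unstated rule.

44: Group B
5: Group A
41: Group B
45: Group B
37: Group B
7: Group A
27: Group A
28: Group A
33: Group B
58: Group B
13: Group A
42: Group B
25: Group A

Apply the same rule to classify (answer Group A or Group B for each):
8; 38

Group A, Group B

The simplest hypothesis consistent with all the labels is: at most 28.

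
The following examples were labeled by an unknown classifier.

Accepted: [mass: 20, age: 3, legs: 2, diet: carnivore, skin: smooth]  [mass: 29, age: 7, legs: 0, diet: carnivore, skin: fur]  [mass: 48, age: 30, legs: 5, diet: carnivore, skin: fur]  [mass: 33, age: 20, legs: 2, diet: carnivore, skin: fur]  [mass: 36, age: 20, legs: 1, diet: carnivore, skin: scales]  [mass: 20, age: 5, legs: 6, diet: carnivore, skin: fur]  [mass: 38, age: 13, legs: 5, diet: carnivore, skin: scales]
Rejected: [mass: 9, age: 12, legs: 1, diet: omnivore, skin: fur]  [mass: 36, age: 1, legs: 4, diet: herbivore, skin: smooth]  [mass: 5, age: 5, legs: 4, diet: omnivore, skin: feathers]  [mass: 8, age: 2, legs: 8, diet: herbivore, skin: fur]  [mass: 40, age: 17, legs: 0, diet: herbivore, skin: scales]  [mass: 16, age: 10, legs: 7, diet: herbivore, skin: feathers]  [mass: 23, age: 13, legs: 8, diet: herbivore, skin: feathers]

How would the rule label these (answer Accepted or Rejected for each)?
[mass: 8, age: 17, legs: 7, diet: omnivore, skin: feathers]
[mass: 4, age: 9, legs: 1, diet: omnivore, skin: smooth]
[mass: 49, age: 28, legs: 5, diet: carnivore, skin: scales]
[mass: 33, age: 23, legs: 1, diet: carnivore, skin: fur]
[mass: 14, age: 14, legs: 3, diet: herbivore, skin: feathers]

Rejected, Rejected, Accepted, Accepted, Rejected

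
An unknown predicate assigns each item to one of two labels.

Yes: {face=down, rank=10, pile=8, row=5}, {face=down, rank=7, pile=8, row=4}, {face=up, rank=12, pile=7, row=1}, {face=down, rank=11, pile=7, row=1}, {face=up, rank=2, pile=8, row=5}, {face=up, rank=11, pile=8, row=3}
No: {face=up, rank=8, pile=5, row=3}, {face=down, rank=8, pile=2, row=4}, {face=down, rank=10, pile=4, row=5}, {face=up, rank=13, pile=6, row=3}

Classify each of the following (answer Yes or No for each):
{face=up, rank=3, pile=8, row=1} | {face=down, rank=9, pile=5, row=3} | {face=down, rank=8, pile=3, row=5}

Yes, No, No

All 'Yes' examples share one property — pile ≥ 7 — and every 'No' example lacks it.
{face=up, rank=3, pile=8, row=1}: pile = 8 — checks out, so Yes.
{face=down, rank=9, pile=5, row=3}: pile = 5 — doesn't match, so No.
{face=down, rank=8, pile=3, row=5}: pile = 3 — doesn't match, so No.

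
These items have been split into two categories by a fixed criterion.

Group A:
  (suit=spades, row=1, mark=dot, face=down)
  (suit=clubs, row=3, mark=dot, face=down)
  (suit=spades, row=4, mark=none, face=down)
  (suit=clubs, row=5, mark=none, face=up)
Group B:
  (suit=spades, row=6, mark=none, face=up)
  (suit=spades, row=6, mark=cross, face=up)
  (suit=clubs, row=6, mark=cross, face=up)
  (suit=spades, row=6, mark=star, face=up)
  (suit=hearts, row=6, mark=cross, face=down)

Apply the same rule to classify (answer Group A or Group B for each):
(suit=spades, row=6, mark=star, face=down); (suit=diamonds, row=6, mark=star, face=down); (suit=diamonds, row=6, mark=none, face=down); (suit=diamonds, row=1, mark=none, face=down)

Group B, Group B, Group B, Group A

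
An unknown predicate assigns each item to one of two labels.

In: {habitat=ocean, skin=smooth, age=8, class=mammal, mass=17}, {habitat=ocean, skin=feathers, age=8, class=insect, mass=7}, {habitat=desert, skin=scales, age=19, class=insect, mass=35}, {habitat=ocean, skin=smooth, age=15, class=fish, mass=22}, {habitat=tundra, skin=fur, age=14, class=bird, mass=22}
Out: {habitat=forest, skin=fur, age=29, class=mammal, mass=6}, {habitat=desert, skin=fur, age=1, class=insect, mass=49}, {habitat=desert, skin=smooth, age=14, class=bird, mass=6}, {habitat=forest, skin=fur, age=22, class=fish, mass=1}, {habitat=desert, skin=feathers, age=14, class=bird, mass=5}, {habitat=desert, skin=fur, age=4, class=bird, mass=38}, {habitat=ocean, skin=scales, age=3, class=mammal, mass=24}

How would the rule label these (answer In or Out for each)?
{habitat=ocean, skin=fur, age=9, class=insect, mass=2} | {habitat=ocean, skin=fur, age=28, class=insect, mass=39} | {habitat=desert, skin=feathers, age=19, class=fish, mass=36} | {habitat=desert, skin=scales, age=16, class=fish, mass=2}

Out, In, In, Out

One predicate separates the groups cleanly: mass ≥ 7 AND age ≥ 8.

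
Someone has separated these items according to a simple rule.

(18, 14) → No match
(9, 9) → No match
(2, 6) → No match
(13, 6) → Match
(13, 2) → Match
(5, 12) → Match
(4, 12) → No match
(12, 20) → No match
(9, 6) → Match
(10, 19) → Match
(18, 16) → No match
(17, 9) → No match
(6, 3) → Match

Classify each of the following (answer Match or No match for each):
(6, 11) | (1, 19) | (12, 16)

Looking at the examples, the only property every 'Match' case has and every 'No match' case lacks is: sum is odd.
(6, 11) — 6+11 = 17, hence Match. (1, 19) — 1+19 = 20, hence No match. (12, 16) — 12+16 = 28, hence No match.

Match, No match, No match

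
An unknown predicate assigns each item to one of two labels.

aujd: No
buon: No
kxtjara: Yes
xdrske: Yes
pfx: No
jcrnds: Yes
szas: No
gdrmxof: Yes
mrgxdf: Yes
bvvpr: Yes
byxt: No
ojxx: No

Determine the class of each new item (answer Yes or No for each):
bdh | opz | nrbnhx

The classifier is using: contains 'r'.

No, No, Yes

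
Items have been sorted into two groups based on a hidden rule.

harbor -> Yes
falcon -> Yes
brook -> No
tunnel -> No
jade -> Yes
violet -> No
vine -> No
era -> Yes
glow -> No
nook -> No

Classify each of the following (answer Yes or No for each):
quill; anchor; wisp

No, Yes, No

Checking candidate rules against both groups, what survives is: contains 'a'.
quill — no 'a', hence No. anchor — has 'a', hence Yes. wisp — no 'a', hence No.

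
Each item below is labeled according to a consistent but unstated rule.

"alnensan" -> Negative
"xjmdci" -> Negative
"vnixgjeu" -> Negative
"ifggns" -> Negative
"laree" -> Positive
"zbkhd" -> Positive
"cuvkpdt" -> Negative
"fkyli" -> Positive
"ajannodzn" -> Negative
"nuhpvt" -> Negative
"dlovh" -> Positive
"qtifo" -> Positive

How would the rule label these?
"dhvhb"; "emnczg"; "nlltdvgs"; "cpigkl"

Positive, Negative, Negative, Negative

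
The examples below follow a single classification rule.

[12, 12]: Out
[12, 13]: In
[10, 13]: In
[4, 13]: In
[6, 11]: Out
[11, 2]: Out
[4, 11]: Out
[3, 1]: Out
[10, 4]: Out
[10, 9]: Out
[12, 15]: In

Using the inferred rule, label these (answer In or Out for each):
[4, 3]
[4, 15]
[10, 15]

Out, In, In

All 'In' examples share one property — second ≥ 13 — and every 'Out' example lacks it.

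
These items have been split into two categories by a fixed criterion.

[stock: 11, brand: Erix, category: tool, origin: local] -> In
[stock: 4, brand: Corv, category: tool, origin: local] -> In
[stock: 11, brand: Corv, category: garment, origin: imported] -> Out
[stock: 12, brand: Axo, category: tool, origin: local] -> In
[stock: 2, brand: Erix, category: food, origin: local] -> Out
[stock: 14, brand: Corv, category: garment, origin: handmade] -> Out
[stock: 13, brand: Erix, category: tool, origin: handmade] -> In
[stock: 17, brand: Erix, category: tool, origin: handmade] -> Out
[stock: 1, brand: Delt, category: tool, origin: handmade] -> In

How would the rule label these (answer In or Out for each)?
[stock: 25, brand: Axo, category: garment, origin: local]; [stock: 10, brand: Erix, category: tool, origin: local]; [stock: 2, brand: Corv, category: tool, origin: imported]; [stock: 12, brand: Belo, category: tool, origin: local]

Out, In, In, In

The distinguishing property — category is tool AND stock ≤ 13 — holds for all the 'In' cases and none of the 'Out' cases.
Out: [stock: 25, brand: Axo, category: garment, origin: local], since category is garment, stock = 25. In: [stock: 10, brand: Erix, category: tool, origin: local], since category is tool, stock = 10. In: [stock: 2, brand: Corv, category: tool, origin: imported], since category is tool, stock = 2. In: [stock: 12, brand: Belo, category: tool, origin: local], since category is tool, stock = 12.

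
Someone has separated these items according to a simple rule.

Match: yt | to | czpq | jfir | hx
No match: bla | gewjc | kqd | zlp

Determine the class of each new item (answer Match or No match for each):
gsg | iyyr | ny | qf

All 'Match' examples share one property — even length — and every 'No match' example lacks it.

No match, Match, Match, Match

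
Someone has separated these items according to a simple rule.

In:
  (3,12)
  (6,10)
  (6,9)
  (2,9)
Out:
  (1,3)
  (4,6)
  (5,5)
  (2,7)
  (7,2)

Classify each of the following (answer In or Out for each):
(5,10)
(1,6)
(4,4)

In, Out, Out

The common property of the 'In' items is: sum ≥ 11. No 'Out' item has it.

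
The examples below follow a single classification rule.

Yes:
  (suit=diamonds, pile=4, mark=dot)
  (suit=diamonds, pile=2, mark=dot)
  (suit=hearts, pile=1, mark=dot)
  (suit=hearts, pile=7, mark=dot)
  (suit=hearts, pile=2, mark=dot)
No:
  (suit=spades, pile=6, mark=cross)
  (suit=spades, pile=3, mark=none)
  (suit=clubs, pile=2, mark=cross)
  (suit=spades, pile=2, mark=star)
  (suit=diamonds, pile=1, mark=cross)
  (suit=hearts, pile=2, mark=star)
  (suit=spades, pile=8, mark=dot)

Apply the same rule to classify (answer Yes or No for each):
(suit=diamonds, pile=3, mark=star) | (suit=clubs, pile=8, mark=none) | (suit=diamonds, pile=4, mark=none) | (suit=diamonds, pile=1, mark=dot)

Every 'Yes' example satisfies: mark is dot AND pile ≤ 7. None of the 'No' examples do.
(suit=diamonds, pile=3, mark=star): No (mark is star, pile = 3). (suit=clubs, pile=8, mark=none): No (mark is none, pile = 8). (suit=diamonds, pile=4, mark=none): No (mark is none, pile = 4). (suit=diamonds, pile=1, mark=dot): Yes (mark is dot, pile = 1).

No, No, No, Yes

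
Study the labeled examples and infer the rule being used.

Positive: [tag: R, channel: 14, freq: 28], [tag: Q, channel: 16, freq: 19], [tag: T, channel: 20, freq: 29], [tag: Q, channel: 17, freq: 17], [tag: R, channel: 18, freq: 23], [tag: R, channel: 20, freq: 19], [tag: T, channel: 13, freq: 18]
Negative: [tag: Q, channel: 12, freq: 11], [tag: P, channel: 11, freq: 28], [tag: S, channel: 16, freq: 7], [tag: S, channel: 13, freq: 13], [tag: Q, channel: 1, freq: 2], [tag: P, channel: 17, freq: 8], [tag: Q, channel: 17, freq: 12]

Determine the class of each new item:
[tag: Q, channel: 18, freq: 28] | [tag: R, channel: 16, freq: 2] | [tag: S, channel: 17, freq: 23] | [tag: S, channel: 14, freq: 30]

One predicate separates the groups cleanly: channel ≥ 12 AND freq ≥ 17.
[tag: Q, channel: 18, freq: 28] → channel = 18, freq = 28 → Positive.
[tag: R, channel: 16, freq: 2] → channel = 16, freq = 2 → Negative.
[tag: S, channel: 17, freq: 23] → channel = 17, freq = 23 → Positive.
[tag: S, channel: 14, freq: 30] → channel = 14, freq = 30 → Positive.

Positive, Negative, Positive, Positive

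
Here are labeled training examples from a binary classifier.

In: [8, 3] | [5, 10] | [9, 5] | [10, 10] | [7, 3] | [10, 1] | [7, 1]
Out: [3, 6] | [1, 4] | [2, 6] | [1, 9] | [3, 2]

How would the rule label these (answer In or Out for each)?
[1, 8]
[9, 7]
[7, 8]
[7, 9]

Out, In, In, In

A rule that fits every label: first ≥ 4 — true of each 'In' example, false of each 'Out' one.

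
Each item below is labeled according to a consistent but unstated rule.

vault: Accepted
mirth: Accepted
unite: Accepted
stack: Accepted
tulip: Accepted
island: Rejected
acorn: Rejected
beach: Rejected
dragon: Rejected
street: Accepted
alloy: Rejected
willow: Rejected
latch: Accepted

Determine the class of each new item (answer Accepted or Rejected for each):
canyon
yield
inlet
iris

Rejected, Rejected, Accepted, Rejected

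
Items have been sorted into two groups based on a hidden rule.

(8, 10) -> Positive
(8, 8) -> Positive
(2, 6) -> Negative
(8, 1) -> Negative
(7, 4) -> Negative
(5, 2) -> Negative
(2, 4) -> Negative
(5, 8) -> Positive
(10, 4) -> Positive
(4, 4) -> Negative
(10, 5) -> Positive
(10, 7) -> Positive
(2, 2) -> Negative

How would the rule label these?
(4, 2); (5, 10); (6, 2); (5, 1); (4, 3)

Negative, Positive, Negative, Negative, Negative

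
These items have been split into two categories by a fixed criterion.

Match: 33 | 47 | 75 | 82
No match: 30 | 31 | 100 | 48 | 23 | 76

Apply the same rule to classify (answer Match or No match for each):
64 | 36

Comparing the two groups points to one rule — ≡ 5 (mod 7).
No match: 64, since 64 mod 7 = 1.
No match: 36, since 36 mod 7 = 1.

No match, No match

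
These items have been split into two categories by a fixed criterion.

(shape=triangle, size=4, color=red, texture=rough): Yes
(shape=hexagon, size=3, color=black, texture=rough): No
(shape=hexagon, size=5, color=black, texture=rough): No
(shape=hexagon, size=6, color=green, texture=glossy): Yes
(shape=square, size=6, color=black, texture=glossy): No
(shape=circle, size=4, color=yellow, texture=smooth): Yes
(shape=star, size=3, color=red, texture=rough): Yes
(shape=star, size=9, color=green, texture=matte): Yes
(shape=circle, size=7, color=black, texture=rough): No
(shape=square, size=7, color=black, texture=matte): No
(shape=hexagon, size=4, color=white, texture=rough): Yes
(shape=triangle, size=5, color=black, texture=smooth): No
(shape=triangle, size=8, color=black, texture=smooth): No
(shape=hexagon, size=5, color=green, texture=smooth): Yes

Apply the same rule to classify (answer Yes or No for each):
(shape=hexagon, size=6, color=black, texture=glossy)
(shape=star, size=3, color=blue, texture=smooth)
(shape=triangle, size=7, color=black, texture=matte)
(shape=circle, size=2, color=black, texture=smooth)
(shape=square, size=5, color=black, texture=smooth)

The simplest hypothesis consistent with all the labels is: color is not black.

No, Yes, No, No, No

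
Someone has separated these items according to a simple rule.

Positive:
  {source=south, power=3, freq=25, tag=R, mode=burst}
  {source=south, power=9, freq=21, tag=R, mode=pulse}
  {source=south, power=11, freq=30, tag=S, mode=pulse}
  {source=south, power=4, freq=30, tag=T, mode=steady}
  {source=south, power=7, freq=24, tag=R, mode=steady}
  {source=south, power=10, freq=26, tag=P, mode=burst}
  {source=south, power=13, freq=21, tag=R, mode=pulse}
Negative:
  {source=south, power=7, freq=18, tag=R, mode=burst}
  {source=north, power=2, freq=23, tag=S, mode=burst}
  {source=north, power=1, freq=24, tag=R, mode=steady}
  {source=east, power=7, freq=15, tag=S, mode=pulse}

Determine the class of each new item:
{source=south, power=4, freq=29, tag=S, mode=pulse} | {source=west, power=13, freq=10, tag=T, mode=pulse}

'Positive' ⟺ source is south AND freq ≥ 21.
Positive: {source=south, power=4, freq=29, tag=S, mode=pulse}, since source is south, freq = 29.
Negative: {source=west, power=13, freq=10, tag=T, mode=pulse}, since source is west, freq = 10.

Positive, Negative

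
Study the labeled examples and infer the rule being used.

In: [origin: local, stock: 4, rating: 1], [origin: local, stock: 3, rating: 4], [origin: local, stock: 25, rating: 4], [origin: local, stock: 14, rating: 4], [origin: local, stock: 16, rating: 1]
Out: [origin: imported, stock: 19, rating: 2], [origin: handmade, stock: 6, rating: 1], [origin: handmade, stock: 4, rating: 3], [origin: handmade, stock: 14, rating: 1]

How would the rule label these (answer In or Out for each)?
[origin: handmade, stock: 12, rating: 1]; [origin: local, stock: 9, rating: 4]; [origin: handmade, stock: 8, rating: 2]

The pattern is that an item is 'In' exactly when: origin is local.
[origin: handmade, stock: 12, rating: 1]: Out (origin is handmade).
[origin: local, stock: 9, rating: 4]: In (origin is local).
[origin: handmade, stock: 8, rating: 2]: Out (origin is handmade).

Out, In, Out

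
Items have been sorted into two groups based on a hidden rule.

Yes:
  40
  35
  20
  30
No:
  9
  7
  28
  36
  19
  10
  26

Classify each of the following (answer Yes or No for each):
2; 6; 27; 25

The classifier is using: multiple of 5 AND at least 19.
2 — 2 = 5·0 + 2, 2 < 19, hence No.
6 — 6 = 5·1 + 1, 6 < 19, hence No.
27 — 27 = 5·5 + 2, 27 ≥ 19, hence No.
25 — 25 = 5·5, 25 ≥ 19, hence Yes.

No, No, No, Yes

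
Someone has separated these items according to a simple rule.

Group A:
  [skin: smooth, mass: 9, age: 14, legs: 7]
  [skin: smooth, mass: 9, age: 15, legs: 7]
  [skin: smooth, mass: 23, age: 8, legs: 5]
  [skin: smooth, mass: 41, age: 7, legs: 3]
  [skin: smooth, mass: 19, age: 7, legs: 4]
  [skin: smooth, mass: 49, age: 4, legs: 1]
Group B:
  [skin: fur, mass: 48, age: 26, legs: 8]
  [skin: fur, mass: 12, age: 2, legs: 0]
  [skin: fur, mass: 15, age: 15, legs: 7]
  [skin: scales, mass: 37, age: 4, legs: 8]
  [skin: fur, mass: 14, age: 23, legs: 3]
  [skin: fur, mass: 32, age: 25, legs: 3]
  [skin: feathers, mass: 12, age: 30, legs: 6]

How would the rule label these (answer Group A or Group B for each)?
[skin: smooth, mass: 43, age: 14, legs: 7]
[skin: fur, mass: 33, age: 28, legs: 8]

Group A, Group B

The simplest hypothesis consistent with all the labels is: skin is smooth.
[skin: smooth, mass: 43, age: 14, legs: 7] — skin is smooth, hence Group A.
[skin: fur, mass: 33, age: 28, legs: 8] — skin is fur, hence Group B.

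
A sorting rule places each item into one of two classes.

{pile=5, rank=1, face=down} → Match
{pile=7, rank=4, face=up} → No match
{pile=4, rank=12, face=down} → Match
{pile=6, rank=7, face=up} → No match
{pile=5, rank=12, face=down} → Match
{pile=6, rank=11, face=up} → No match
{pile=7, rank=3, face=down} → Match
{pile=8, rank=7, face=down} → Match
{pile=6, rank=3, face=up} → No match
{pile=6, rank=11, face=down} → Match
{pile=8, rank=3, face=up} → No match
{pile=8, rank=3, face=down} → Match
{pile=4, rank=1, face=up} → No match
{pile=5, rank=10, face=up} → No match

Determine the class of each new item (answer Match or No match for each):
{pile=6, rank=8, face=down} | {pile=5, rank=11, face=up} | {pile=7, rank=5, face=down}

Rule: face is down. This holds for each 'Match' example and fails for each 'No match' one.
Match: {pile=6, rank=8, face=down}, since face is down.
No match: {pile=5, rank=11, face=up}, since face is up.
Match: {pile=7, rank=5, face=down}, since face is down.

Match, No match, Match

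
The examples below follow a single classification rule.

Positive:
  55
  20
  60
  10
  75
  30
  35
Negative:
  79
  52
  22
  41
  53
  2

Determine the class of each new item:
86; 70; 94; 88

Negative, Positive, Negative, Negative

Comparing the two groups points to one rule — multiple of 5.
86: 86 = 5·17 + 1 — doesn't match, so Negative. 70: 70 = 5·14 — satisfies this, so Positive. 94: 94 = 5·18 + 4 — doesn't match, so Negative. 88: 88 = 5·17 + 3 — doesn't match, so Negative.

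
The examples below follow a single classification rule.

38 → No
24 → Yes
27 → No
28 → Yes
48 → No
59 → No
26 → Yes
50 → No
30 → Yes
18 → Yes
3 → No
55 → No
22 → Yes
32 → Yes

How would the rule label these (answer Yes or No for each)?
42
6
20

The distinguishing property — even AND at most 32 — holds for all the 'Yes' cases and none of the 'No' cases.
42 — 42 is even, 42 > 32, hence No. 6 — 6 is even, 6 ≤ 32, hence Yes. 20 — 20 is even, 20 ≤ 32, hence Yes.

No, Yes, Yes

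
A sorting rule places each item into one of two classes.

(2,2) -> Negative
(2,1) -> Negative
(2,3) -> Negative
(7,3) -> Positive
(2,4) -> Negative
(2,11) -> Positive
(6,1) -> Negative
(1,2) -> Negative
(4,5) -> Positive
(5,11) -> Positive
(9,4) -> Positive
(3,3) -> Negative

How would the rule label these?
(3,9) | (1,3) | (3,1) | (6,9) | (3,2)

One predicate separates the groups cleanly: sum ≥ 9.
Positive: (3,9), since 3+9 = 12.
Negative: (1,3), since 1+3 = 4.
Negative: (3,1), since 3+1 = 4.
Positive: (6,9), since 6+9 = 15.
Negative: (3,2), since 3+2 = 5.

Positive, Negative, Negative, Positive, Negative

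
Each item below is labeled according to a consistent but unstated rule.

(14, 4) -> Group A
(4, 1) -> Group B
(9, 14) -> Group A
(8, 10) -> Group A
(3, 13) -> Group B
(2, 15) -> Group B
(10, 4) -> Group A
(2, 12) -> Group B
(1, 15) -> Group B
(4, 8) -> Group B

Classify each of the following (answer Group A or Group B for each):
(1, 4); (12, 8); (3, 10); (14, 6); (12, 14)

One predicate separates the groups cleanly: first ≥ 8.
(1, 4) → first 1 → Group B. (12, 8) → first 12 → Group A. (3, 10) → first 3 → Group B. (14, 6) → first 14 → Group A. (12, 14) → first 12 → Group A.

Group B, Group A, Group B, Group A, Group A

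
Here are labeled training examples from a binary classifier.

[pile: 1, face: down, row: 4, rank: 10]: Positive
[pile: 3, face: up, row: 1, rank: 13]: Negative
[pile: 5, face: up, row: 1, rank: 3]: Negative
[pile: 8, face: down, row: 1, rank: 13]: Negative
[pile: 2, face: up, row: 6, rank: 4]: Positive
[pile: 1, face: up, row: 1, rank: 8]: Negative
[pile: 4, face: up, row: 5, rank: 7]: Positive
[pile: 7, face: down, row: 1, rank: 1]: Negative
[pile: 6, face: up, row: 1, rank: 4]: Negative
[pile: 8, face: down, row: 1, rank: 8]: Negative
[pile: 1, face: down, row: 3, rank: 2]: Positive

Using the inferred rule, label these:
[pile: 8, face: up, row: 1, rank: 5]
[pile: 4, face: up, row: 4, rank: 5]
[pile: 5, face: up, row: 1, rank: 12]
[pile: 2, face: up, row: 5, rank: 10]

Negative, Positive, Negative, Positive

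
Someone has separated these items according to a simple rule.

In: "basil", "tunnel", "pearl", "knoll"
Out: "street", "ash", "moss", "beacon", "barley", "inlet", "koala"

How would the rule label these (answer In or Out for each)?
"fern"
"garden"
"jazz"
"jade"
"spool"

Out, Out, Out, Out, In

All 'In' examples share one property — ends with 'l' — and every 'Out' example lacks it.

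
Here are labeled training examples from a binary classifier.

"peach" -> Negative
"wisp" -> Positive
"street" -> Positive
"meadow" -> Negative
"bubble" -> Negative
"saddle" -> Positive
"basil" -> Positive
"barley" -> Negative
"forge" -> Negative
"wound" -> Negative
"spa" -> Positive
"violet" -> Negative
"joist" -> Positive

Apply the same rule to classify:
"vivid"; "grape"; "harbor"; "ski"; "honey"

Negative, Negative, Negative, Positive, Negative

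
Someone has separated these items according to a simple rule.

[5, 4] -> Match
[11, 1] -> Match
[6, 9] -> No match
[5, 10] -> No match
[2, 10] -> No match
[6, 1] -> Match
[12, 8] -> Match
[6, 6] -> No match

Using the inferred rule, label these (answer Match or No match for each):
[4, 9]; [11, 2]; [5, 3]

All 'Match' examples share one property — first > second — and every 'No match' example lacks it.

No match, Match, Match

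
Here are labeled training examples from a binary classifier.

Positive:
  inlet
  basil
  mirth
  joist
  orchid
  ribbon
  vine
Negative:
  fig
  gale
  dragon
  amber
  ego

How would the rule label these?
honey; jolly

Negative, Negative

The pattern is that an item is 'Positive' exactly when: length ≥ 4 AND contains 'i'.
honey: Negative (length 5, no 'i'). jolly: Negative (length 5, no 'i').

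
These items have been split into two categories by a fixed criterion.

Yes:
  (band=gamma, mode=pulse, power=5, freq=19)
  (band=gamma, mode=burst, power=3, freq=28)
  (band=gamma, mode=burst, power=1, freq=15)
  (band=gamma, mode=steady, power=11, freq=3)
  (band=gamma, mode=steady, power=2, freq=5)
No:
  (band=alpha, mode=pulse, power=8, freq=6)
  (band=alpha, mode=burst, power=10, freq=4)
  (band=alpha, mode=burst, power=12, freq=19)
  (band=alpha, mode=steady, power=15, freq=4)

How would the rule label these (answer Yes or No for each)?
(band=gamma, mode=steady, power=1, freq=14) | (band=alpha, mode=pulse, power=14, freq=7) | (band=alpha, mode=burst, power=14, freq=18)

The classifier is using: band is gamma.
(band=gamma, mode=steady, power=1, freq=14): Yes (band is gamma). (band=alpha, mode=pulse, power=14, freq=7): No (band is alpha). (band=alpha, mode=burst, power=14, freq=18): No (band is alpha).

Yes, No, No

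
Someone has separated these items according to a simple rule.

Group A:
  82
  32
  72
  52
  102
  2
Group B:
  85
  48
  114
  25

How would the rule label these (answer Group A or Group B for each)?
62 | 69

Group A, Group B

All 'Group A' examples share one property — ends in digit 2 — and every 'Group B' example lacks it.
62: last digit 2 — satisfies this, so Group A. 69: last digit 9 — fails the rule, so Group B.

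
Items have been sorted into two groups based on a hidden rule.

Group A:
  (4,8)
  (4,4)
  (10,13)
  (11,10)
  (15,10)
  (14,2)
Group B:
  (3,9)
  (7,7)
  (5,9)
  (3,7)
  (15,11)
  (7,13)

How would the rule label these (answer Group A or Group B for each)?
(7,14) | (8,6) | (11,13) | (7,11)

'Group A' ⟺ product is even.

Group A, Group A, Group B, Group B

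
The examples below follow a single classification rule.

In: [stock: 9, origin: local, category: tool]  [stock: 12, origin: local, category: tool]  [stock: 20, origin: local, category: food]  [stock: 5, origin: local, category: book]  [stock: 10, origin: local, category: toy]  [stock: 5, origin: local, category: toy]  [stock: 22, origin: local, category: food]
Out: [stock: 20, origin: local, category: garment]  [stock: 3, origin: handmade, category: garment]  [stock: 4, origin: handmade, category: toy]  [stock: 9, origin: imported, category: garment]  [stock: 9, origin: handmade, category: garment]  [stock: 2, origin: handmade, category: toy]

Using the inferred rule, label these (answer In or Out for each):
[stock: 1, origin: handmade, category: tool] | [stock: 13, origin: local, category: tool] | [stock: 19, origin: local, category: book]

Out, In, In

Rule: origin is local AND category is not garment. This holds for each 'In' example and fails for each 'Out' one.
[stock: 1, origin: handmade, category: tool]: origin is handmade, category is tool — does not pass, so Out.
[stock: 13, origin: local, category: tool]: origin is local, category is tool — checks out, so In.
[stock: 19, origin: local, category: book]: origin is local, category is book — checks out, so In.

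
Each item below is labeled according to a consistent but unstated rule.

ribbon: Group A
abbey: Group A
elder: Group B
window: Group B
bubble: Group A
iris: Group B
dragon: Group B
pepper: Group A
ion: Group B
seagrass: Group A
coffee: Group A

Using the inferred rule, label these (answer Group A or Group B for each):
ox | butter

Group B, Group A

Looking at the examples, the only property every 'Group A' case has and every 'Group B' case lacks is: has a double letter.
ox: Group B (no doubled letter). butter: Group A ('tt' doubled).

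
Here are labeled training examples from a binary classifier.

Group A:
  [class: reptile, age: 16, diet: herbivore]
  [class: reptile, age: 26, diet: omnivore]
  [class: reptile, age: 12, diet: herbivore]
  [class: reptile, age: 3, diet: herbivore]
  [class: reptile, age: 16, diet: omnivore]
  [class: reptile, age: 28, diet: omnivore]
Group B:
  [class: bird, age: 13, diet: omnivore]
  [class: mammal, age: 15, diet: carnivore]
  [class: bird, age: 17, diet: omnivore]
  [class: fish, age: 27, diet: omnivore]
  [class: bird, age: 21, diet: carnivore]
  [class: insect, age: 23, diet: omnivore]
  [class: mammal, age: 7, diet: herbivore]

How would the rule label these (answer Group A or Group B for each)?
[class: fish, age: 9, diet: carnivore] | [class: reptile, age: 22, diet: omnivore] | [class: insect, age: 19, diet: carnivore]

Comparing the two groups points to one rule — class is reptile.
[class: fish, age: 9, diet: carnivore]: Group B (class is fish).
[class: reptile, age: 22, diet: omnivore]: Group A (class is reptile).
[class: insect, age: 19, diet: carnivore]: Group B (class is insect).

Group B, Group A, Group B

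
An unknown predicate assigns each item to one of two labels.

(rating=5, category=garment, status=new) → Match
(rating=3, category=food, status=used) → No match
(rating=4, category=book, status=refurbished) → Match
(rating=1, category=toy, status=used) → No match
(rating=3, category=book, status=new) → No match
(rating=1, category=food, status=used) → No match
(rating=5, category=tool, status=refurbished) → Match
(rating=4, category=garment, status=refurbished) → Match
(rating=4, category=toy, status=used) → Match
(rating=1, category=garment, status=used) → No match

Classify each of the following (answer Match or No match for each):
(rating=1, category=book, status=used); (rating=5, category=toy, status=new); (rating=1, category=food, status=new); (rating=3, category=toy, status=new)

No match, Match, No match, No match

One predicate separates the groups cleanly: rating ≥ 4.
(rating=1, category=book, status=used) → rating = 1 → No match.
(rating=5, category=toy, status=new) → rating = 5 → Match.
(rating=1, category=food, status=new) → rating = 1 → No match.
(rating=3, category=toy, status=new) → rating = 3 → No match.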